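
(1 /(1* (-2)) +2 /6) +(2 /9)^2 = -0.12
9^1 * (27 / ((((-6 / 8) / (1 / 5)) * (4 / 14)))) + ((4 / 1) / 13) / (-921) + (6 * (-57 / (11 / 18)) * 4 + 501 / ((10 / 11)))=-1914.25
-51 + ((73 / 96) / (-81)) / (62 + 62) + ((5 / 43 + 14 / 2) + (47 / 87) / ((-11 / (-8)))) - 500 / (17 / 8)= -62683816538573 / 224846430336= -278.79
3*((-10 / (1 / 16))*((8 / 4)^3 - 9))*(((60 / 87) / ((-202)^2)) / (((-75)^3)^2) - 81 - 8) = -29990127107812499968 / 702016083984375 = -42720.00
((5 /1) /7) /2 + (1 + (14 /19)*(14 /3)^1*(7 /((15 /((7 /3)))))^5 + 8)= 2152983592631 /147253443750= 14.62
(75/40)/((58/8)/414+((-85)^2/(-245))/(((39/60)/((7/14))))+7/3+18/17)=-33624045/345651407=-0.10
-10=-10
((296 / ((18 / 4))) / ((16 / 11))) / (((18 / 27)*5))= 407 / 30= 13.57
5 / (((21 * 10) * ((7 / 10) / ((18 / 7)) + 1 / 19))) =570 / 7777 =0.07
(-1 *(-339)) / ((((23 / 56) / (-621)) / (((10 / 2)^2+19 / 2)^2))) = -610084062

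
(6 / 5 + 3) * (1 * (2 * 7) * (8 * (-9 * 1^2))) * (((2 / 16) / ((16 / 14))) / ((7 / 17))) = -22491 / 20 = -1124.55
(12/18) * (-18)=-12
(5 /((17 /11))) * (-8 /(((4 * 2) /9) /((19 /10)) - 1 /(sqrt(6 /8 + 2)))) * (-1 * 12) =-2297.48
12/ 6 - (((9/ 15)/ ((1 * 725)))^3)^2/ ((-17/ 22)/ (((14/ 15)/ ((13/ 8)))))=5014646680488586426380002/ 2507323340244293212890625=2.00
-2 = -2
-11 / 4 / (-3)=11 / 12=0.92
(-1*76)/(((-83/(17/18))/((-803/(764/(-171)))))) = 4928011/31706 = 155.43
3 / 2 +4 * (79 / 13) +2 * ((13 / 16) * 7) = 3867 / 104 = 37.18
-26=-26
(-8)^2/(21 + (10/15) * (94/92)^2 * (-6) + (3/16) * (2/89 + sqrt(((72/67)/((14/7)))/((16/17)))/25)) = 102369172936954880000/26917347288098717503 - 1021418754508800 * sqrt(1139)/26917347288098717503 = 3.80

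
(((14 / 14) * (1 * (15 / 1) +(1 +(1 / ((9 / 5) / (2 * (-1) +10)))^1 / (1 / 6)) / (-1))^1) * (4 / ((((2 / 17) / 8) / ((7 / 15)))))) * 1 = -1607.82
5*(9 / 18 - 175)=-1745 / 2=-872.50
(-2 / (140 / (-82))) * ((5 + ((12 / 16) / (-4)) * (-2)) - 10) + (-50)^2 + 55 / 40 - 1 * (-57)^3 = 13138227 / 70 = 187688.96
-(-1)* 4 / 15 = 4 / 15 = 0.27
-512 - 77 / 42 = -3083 / 6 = -513.83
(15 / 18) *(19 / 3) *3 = 95 / 6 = 15.83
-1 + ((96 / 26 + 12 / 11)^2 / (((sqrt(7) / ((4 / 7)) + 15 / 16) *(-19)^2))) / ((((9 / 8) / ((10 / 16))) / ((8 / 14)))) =-1.00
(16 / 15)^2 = 256 / 225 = 1.14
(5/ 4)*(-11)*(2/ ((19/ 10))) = -275/ 19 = -14.47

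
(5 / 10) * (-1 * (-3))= 3 / 2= 1.50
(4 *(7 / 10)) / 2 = 7 / 5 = 1.40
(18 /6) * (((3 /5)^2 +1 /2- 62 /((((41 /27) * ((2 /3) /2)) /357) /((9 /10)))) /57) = -80676667 /38950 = -2071.29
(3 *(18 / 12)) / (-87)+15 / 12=1.20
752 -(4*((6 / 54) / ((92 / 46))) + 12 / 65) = 439682 / 585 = 751.59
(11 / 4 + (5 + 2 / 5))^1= 8.15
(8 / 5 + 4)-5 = 3 / 5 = 0.60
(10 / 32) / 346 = 0.00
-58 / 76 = -29 / 38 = -0.76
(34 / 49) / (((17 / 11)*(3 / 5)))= 110 / 147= 0.75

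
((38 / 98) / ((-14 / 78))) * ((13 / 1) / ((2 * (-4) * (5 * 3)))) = 3211 / 13720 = 0.23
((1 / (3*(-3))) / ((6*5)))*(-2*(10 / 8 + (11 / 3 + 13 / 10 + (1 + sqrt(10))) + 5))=sqrt(10) / 135 + 733 / 8100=0.11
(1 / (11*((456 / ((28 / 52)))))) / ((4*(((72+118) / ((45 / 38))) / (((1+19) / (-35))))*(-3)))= 1 / 31386784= 0.00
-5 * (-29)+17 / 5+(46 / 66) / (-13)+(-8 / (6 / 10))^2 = 2098609 / 6435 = 326.12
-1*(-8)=8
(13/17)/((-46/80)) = -520/391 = -1.33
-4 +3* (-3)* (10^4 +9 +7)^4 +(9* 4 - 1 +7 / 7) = -90577383875149792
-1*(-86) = 86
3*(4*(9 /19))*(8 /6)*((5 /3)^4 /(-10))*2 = -2000 /171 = -11.70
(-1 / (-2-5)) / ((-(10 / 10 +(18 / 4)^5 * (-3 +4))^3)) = -32768 / 1443582313799087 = -0.00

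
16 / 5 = 3.20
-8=-8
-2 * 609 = -1218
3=3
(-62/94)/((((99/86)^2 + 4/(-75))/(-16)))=275131200/33158077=8.30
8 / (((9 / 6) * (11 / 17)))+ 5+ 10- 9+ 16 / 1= 30.24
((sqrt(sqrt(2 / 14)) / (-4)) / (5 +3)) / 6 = -7^(3 / 4) / 1344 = -0.00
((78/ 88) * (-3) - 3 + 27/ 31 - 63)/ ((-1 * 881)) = 92463/ 1201684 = 0.08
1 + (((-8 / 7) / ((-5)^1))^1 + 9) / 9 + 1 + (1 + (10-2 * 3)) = 2528 / 315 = 8.03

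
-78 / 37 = -2.11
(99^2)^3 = 941480149401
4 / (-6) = -2 / 3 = -0.67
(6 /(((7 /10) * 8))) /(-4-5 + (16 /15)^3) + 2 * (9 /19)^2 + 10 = 1369465807 /132814066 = 10.31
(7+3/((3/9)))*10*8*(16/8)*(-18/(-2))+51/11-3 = 253458/11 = 23041.64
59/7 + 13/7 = 72/7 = 10.29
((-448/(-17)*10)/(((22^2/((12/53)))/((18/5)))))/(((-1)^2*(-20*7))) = -1728/545105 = -0.00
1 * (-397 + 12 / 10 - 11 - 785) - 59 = -6254 / 5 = -1250.80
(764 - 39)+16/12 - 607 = 358/3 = 119.33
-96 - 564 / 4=-237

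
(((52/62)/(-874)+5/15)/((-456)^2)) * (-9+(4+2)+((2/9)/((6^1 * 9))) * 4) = -2448325/513381663792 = -0.00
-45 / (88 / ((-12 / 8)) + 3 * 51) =-135 / 283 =-0.48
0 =0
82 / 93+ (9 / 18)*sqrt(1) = 257 / 186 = 1.38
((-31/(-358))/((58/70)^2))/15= 7595/903234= 0.01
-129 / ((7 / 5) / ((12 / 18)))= -430 / 7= -61.43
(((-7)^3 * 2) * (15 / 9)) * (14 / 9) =-48020 / 27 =-1778.52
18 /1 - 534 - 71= -587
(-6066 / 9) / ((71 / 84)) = -56616 / 71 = -797.41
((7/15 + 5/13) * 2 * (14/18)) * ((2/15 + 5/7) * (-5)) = -29548/5265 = -5.61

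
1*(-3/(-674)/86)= 3/57964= 0.00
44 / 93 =0.47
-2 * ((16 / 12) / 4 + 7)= -44 / 3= -14.67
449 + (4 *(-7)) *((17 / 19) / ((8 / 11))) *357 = -450251 / 38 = -11848.71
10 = 10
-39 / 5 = -7.80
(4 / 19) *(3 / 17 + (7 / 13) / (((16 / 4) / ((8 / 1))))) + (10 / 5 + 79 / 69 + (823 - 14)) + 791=464557235 / 289731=1603.41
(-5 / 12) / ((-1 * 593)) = 5 / 7116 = 0.00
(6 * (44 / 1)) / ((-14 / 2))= -264 / 7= -37.71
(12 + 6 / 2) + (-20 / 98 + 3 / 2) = 1597 / 98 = 16.30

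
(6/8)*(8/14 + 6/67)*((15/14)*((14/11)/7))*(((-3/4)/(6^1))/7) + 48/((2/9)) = 873638721/4044656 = 216.00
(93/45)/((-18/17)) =-527/270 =-1.95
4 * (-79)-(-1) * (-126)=-442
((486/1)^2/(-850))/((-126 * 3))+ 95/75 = 17866/8925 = 2.00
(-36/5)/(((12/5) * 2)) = -3/2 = -1.50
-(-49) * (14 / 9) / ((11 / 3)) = 686 / 33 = 20.79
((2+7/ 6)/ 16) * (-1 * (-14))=133/ 48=2.77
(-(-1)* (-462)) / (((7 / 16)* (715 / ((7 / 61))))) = -672 / 3965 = -0.17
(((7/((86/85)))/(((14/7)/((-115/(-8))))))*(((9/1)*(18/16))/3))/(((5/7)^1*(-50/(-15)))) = 1551879/22016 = 70.49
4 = 4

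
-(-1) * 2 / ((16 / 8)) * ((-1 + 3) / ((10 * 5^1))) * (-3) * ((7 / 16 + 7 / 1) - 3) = -213 / 400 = -0.53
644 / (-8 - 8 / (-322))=-25921 / 321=-80.75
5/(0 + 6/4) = 10/3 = 3.33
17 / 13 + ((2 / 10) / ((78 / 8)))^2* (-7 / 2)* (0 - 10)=10057 / 7605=1.32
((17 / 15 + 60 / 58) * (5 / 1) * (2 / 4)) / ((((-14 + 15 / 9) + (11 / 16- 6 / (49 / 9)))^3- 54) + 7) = -2044901505024 / 799403699225027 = -0.00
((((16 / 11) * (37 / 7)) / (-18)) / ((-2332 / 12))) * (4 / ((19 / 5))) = 5920 / 2558787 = 0.00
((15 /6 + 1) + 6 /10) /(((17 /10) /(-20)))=-820 /17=-48.24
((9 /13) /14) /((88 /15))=0.01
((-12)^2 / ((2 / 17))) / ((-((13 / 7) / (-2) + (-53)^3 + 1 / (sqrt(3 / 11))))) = 239904 * sqrt(33) / 13032806915887 + 9740839248 / 1184800628717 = 0.01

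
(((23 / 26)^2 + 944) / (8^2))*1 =638673 / 43264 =14.76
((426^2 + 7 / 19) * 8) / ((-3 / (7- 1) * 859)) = -55168816 / 16321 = -3380.24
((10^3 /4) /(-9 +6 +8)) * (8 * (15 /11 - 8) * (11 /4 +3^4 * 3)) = -7175900 /11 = -652354.55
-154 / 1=-154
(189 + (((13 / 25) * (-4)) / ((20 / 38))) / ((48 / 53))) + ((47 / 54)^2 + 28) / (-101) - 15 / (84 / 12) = 93910935359 / 515403000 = 182.21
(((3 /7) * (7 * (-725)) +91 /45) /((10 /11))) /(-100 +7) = 537812 /20925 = 25.70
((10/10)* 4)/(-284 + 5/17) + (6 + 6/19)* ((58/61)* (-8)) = -268623452/5589857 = -48.06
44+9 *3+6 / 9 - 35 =110 / 3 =36.67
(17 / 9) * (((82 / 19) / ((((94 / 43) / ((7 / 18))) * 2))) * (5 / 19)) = 1048985 / 5497308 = 0.19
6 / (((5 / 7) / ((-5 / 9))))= -14 / 3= -4.67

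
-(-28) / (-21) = -1.33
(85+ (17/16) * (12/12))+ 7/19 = 26275/304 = 86.43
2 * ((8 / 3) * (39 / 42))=104 / 21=4.95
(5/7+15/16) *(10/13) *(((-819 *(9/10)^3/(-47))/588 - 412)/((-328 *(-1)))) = -20060052053/12569589760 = -1.60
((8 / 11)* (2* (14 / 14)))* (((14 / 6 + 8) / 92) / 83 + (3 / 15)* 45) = 824812 / 62997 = 13.09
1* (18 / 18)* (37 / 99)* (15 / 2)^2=925 / 44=21.02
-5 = -5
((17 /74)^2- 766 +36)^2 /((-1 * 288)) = -1775281765609 /959570432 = -1850.08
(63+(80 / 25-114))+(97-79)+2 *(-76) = -909 / 5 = -181.80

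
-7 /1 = -7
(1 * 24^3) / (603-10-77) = 1152 / 43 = 26.79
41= 41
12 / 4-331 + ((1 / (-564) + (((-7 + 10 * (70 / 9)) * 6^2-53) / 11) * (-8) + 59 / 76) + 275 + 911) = -28165613 / 29469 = -955.77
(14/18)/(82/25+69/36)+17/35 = 104009/163695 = 0.64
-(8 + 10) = -18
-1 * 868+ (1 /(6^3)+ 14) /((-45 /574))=-1017331 /972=-1046.64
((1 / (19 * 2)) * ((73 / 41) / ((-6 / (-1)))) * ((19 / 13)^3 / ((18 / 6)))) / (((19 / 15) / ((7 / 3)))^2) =89425 / 3242772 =0.03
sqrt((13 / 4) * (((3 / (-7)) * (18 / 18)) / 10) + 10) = sqrt(193270) / 140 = 3.14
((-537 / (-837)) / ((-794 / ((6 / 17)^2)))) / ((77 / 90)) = -32220 / 273867671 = -0.00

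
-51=-51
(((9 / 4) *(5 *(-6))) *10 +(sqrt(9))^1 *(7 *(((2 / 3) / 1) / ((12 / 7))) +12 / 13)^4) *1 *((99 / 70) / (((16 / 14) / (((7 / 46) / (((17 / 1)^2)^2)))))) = -11179209481363 / 34130540793623040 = -0.00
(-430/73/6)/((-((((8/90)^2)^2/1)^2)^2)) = 20263638336341645050048828125/313532612608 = 64630081597529495.40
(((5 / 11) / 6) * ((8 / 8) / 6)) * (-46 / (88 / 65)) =-7475 / 17424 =-0.43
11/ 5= 2.20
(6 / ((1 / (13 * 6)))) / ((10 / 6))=1404 / 5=280.80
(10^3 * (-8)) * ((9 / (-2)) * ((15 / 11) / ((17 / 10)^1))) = 5400000 / 187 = 28877.01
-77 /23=-3.35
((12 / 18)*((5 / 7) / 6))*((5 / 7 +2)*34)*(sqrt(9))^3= 9690 / 49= 197.76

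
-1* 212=-212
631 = 631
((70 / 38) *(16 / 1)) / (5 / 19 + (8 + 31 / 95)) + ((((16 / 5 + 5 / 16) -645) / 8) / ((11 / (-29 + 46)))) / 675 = 262368809 / 80784000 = 3.25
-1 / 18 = -0.06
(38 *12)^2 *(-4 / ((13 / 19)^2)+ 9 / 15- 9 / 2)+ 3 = -2186548473 / 845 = -2587631.33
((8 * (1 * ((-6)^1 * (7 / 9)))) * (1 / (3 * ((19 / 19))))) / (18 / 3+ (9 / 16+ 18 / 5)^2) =-102400 / 191943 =-0.53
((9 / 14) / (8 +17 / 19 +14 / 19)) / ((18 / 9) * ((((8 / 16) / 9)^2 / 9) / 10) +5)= 415530 / 31128727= 0.01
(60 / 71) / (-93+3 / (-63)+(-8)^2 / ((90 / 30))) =-210 / 17821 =-0.01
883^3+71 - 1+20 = 688465477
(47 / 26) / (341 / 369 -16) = -17343 / 144638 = -0.12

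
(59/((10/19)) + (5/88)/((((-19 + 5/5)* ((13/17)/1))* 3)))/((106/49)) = 51.82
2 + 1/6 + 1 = 19/6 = 3.17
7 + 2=9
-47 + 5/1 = -42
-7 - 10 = -17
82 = 82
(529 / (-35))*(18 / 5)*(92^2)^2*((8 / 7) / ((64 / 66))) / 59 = -5627732356224 / 72275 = -77865546.26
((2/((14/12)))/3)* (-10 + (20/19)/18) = -6800/1197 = -5.68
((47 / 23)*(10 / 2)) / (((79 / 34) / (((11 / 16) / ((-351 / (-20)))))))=219725 / 1275534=0.17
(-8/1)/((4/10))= -20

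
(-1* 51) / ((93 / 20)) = -340 / 31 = -10.97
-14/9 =-1.56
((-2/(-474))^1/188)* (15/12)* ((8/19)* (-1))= -5/423282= -0.00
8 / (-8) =-1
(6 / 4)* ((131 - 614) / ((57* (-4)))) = 483 / 152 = 3.18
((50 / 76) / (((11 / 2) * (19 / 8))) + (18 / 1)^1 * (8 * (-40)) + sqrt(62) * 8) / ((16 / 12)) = -17154570 / 3971 + 6 * sqrt(62) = -4272.72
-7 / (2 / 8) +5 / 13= -27.62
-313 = -313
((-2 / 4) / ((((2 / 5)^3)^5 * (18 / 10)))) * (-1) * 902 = 68817138671875 / 294912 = 233348045.08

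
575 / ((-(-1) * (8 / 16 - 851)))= -1150 / 1701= -0.68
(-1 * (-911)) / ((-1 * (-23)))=911 / 23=39.61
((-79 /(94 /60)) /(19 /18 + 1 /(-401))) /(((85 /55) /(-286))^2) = -1639895.70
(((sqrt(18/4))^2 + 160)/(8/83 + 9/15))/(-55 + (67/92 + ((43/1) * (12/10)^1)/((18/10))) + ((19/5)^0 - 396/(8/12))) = -3768366/9868483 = -0.38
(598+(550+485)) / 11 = 148.45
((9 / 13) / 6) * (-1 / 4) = -3 / 104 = -0.03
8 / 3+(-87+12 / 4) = -244 / 3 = -81.33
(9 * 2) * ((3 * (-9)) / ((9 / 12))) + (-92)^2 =7816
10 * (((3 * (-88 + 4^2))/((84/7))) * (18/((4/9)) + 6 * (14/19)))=-153630/19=-8085.79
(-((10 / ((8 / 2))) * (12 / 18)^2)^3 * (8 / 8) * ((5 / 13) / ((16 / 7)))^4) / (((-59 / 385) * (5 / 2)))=14443515625 / 5031678652416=0.00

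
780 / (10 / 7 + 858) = 1365 / 1504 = 0.91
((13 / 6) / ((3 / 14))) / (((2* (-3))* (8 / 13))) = -1183 / 432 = -2.74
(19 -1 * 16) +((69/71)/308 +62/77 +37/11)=156837/21868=7.17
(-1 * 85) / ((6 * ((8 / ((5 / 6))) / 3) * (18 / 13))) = -5525 / 1728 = -3.20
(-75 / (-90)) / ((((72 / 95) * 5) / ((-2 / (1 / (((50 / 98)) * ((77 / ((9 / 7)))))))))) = -26125 / 1944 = -13.44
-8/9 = -0.89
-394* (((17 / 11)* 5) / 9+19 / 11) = -100864 / 99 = -1018.83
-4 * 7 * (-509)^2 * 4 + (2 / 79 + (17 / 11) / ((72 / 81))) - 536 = -201730398553 / 6952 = -29017606.24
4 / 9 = 0.44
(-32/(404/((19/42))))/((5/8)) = -608/10605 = -0.06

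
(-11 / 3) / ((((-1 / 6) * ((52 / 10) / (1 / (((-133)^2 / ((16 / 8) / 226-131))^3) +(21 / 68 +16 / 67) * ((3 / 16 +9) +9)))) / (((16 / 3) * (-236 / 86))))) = -616.72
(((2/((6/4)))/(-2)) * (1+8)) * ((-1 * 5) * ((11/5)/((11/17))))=102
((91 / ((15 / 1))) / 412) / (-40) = -91 / 247200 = -0.00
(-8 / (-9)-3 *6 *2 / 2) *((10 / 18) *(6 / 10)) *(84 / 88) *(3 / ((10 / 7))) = -343 / 30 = -11.43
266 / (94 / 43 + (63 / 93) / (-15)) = 93310 / 751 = 124.25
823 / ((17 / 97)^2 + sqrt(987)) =26.17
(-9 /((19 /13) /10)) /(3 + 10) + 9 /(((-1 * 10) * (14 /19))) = -15849 /2660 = -5.96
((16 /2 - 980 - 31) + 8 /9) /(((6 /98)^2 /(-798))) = 5760128654 /27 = 213338098.30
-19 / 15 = -1.27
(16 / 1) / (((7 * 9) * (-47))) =-16 / 2961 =-0.01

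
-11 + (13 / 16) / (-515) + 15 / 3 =-6.00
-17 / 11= -1.55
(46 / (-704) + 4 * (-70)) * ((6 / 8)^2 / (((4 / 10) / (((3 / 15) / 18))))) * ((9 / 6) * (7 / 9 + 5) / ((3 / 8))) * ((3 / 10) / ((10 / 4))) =-427193 / 35200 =-12.14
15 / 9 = 5 / 3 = 1.67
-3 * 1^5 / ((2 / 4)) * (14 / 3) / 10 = -14 / 5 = -2.80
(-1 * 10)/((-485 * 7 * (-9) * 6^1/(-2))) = 2/18333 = 0.00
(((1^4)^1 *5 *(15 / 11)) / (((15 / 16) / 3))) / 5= 48 / 11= 4.36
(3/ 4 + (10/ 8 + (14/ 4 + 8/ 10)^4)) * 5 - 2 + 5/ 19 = 65271219/ 38000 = 1717.66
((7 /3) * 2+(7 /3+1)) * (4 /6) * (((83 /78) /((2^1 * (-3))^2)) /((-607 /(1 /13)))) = -166 /8309223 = -0.00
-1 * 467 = -467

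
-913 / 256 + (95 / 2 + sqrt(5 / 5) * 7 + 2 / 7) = 91785 / 1792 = 51.22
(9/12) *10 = 15/2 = 7.50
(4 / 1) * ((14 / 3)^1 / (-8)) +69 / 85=-388 / 255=-1.52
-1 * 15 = -15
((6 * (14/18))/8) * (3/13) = 7/52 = 0.13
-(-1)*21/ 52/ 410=21/ 21320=0.00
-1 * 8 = -8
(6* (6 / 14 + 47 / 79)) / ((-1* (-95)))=3396 / 52535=0.06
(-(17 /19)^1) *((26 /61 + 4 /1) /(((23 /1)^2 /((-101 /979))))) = 0.00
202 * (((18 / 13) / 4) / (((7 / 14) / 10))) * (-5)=-90900 / 13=-6992.31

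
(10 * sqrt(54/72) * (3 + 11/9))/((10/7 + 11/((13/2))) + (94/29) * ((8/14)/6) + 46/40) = 10028200 * sqrt(3)/2175393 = 7.98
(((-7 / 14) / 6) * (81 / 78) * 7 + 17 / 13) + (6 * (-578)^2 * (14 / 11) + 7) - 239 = 2918293219 / 1144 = 2550955.61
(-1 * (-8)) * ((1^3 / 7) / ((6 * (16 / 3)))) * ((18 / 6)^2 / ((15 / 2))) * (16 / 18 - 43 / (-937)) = 7883 / 196770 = 0.04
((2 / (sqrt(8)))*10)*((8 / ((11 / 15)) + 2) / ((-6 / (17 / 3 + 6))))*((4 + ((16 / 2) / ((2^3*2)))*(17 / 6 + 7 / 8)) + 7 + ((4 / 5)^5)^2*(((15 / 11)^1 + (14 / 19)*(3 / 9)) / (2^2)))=-627978730600417*sqrt(2) / 387956250000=-2289.17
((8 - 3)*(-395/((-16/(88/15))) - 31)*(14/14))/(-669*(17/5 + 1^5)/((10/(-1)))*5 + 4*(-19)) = 17075/41874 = 0.41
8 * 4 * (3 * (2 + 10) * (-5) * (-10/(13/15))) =864000/13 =66461.54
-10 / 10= -1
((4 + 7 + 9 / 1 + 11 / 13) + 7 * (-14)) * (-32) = 32096 / 13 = 2468.92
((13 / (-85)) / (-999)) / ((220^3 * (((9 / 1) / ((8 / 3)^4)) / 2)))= 1664 / 10299117448125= 0.00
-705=-705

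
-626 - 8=-634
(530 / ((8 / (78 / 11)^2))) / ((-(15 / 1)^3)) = -8957 / 9075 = -0.99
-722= -722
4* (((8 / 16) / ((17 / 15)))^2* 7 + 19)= 81.45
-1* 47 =-47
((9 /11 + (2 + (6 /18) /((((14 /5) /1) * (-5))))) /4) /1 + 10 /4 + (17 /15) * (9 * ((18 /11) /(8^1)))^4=6381366359 /393550080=16.21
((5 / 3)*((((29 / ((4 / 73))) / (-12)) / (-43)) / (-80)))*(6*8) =-2117 / 2064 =-1.03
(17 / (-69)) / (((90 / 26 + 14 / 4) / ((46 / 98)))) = -442 / 26607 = -0.02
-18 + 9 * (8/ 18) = -14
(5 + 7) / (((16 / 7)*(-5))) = -21 / 20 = -1.05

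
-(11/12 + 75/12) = -43/6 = -7.17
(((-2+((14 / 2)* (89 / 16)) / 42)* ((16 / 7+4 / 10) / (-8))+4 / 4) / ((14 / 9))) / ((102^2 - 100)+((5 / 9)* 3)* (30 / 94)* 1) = 2577621 / 30376111360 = 0.00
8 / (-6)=-4 / 3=-1.33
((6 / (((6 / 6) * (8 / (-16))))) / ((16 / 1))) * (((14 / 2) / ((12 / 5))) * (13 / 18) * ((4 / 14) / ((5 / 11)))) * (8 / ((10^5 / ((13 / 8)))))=-1859 / 14400000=-0.00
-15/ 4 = -3.75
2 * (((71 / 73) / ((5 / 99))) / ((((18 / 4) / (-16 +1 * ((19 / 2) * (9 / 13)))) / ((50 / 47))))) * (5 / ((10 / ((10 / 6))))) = -9567250 / 133809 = -71.50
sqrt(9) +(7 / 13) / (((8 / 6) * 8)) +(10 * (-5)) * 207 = -4304331 / 416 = -10346.95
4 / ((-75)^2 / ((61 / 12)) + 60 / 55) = 671 / 185808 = 0.00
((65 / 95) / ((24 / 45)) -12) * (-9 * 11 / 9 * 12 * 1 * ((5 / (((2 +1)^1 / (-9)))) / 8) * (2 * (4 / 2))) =-806355 / 76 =-10609.93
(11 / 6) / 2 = 11 / 12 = 0.92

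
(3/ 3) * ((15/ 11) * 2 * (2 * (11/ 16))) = 15/ 4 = 3.75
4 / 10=2 / 5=0.40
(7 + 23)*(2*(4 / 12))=20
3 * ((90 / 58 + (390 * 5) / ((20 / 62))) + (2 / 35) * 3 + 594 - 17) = 20169237 / 1015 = 19871.17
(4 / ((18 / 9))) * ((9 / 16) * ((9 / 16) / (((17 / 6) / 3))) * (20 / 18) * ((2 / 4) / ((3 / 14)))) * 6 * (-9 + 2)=-72.96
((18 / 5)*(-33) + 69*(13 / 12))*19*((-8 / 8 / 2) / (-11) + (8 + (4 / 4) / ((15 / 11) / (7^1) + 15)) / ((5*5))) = -247804156 / 804375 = -308.07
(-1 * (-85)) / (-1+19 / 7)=49.58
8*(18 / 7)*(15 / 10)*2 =432 / 7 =61.71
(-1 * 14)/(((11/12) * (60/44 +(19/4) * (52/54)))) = -2.57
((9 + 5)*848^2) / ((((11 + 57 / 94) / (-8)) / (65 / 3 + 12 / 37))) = -18480144392192 / 121101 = -152601088.28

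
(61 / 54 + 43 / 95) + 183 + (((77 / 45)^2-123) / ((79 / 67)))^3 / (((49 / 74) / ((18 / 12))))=-6078236656420353329410183 / 2541059172856968750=-2392009.10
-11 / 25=-0.44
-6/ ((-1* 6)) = 1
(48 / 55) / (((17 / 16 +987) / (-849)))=-652032 / 869495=-0.75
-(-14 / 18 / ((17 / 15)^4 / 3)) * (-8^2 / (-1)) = 7560000 / 83521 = 90.52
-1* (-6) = 6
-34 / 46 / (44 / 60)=-1.01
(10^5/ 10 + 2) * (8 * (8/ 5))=640128/ 5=128025.60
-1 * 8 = -8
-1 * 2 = -2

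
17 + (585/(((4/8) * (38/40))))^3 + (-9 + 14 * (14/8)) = 25625808445835/13718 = 1868042604.30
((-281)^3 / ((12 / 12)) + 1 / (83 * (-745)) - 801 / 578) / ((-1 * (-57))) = -793014613336243 / 2037215910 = -389263.90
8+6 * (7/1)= 50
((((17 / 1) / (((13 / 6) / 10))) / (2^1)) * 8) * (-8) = -32640 / 13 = -2510.77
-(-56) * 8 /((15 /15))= 448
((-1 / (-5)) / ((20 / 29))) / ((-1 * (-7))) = 29 / 700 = 0.04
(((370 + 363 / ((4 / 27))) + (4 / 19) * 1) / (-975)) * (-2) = 42871 / 7410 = 5.79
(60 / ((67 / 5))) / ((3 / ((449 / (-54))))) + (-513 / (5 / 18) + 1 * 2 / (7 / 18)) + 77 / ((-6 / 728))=-708921212 / 63315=-11196.73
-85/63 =-1.35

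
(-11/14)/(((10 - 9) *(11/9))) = -9/14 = -0.64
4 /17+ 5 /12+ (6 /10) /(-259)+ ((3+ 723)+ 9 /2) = 731.15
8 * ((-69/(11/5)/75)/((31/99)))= -1656/155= -10.68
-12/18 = -2/3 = -0.67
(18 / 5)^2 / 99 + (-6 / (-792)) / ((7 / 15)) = 103 / 700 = 0.15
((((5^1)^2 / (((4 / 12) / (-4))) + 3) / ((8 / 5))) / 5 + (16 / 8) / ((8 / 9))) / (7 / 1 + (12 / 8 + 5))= -31 / 12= -2.58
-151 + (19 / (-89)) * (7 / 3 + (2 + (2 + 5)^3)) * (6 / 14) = -113871 / 623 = -182.78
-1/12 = -0.08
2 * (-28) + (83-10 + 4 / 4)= 18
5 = 5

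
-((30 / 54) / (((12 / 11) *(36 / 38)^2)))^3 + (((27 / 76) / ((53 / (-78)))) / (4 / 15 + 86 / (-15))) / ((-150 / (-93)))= -1091341670855505581 / 8844832823137505280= -0.12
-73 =-73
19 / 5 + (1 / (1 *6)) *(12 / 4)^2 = 53 / 10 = 5.30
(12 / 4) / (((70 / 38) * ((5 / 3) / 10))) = 342 / 35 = 9.77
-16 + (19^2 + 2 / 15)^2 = 29340289 / 225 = 130401.28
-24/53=-0.45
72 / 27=8 / 3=2.67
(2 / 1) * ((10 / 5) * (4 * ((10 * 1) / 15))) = 32 / 3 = 10.67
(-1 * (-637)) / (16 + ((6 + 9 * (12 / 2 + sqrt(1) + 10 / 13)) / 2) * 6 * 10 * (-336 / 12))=-8281 / 828872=-0.01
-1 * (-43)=43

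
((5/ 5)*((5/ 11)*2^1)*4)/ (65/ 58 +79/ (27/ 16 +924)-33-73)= -34361520/ 990242011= -0.03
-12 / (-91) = 12 / 91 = 0.13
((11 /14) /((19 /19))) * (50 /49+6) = 1892 /343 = 5.52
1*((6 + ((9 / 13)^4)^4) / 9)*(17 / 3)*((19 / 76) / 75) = 22634665159964941693 / 1796624844794585570700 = 0.01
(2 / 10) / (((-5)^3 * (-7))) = 1 / 4375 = 0.00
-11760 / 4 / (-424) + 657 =70377 / 106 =663.93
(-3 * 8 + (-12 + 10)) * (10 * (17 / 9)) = -4420 / 9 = -491.11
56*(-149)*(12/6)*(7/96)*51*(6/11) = -33850.09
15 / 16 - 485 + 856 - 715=-5489 / 16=-343.06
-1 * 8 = -8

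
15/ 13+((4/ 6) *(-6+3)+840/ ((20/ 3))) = 1627/ 13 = 125.15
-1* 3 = -3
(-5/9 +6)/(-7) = -7/9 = -0.78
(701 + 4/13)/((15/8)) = 24312/65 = 374.03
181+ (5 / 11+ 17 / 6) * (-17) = 8257 / 66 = 125.11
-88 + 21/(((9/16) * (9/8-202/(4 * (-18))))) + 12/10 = -109382/1415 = -77.30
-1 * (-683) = 683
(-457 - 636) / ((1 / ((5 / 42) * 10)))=-27325 / 21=-1301.19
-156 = -156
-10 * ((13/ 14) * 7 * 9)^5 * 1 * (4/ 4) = -6851400111.56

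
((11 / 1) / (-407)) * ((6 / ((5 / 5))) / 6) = -1 / 37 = -0.03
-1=-1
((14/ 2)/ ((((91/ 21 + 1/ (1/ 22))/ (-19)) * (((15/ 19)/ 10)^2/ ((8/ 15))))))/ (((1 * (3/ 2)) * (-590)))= 1536416/ 3146175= 0.49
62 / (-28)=-2.21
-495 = -495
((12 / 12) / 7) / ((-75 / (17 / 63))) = -17 / 33075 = -0.00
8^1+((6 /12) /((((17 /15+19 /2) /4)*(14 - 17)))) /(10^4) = 1275999 /159500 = 8.00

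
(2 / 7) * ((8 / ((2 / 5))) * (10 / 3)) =400 / 21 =19.05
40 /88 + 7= 82 /11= 7.45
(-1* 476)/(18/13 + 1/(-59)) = -365092/1049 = -348.04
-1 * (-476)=476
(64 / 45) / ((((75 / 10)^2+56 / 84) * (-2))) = -128 / 10245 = -0.01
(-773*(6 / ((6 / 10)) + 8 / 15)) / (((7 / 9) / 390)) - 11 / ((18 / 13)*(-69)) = -35495559151 / 8694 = -4082765.03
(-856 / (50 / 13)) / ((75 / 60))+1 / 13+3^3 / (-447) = -43105872 / 242125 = -178.03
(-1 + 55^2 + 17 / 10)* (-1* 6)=-90771 / 5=-18154.20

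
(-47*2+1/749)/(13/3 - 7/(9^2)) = -5702805/257656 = -22.13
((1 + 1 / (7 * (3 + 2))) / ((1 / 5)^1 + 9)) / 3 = 6 / 161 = 0.04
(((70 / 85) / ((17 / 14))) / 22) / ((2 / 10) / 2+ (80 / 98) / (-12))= 0.96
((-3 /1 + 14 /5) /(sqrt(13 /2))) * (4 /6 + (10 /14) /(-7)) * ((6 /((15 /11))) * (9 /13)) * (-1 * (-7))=-5478 * sqrt(26) /29575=-0.94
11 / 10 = 1.10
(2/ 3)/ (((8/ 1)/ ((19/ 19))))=1/ 12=0.08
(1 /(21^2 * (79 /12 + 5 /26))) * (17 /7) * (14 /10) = 884 /776895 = 0.00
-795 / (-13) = 795 / 13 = 61.15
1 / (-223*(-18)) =1 / 4014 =0.00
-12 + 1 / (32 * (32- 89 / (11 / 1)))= -100981 / 8416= -12.00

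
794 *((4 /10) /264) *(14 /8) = 2779 /1320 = 2.11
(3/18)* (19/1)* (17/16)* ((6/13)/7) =323/1456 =0.22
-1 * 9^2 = -81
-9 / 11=-0.82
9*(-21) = -189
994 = 994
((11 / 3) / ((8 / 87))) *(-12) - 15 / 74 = -17712 / 37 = -478.70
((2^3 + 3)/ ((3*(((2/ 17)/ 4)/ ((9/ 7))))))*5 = 5610/ 7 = 801.43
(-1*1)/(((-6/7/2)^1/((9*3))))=63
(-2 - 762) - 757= -1521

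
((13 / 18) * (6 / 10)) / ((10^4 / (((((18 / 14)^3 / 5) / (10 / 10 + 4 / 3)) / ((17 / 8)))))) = 9477 / 2551062500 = 0.00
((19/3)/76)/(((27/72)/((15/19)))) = 10/57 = 0.18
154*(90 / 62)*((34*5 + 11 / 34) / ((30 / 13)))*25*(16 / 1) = 3478074600 / 527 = 6599762.05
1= 1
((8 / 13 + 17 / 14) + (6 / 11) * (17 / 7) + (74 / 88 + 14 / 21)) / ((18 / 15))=279995 / 72072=3.88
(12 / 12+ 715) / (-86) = -8.33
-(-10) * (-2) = -20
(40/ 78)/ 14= 10/ 273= 0.04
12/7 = 1.71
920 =920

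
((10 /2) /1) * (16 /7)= 80 /7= 11.43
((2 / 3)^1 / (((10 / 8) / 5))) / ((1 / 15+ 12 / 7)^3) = 3087000 / 6539203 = 0.47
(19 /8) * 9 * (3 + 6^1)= 1539 /8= 192.38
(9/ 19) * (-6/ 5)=-54/ 95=-0.57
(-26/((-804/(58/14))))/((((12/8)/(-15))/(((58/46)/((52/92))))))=-4205/1407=-2.99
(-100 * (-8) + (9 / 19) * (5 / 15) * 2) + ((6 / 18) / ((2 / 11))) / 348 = 31750337 / 39672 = 800.32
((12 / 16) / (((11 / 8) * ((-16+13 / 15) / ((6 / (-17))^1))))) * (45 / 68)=6075 / 721633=0.01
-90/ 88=-45/ 44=-1.02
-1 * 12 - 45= -57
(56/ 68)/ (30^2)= 7/ 7650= 0.00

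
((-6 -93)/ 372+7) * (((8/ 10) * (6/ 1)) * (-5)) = -5010/ 31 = -161.61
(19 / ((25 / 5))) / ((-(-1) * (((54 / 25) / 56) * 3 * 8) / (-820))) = -272650 / 81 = -3366.05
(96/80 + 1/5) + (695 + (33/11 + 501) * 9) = 26162/5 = 5232.40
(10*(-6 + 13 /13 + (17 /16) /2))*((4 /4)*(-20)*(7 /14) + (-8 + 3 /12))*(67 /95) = 680251 /1216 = 559.42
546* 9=4914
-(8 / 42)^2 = -16 / 441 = -0.04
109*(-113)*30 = -369510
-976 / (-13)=976 / 13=75.08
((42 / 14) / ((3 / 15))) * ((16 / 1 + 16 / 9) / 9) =29.63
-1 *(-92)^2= -8464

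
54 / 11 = 4.91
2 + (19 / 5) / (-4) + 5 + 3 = 181 / 20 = 9.05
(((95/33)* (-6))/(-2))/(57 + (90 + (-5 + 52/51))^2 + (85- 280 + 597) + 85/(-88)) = 1976760/1798466179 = 0.00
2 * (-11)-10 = -32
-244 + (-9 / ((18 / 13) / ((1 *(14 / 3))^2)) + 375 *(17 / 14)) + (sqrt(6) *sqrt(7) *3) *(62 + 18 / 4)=8795 / 126 + 399 *sqrt(42) / 2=1362.71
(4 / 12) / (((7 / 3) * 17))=0.01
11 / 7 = 1.57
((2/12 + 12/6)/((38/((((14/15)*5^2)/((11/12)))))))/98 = 65/4389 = 0.01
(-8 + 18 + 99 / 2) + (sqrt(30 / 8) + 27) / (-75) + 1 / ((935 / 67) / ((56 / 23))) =12755577 / 215050-sqrt(15) / 150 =59.29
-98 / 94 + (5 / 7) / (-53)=-18414 / 17437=-1.06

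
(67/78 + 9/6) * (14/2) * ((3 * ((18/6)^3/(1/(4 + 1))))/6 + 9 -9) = 14490/13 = 1114.62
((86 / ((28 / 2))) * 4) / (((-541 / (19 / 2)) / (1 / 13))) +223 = 10976879 / 49231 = 222.97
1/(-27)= -0.04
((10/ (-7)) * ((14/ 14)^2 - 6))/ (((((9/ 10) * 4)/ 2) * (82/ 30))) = 1250/ 861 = 1.45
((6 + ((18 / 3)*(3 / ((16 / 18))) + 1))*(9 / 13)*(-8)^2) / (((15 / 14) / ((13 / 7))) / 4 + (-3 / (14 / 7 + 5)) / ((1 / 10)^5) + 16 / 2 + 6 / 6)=-97664 / 3465927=-0.03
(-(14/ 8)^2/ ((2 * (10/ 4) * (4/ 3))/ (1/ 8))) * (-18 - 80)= 5.63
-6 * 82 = -492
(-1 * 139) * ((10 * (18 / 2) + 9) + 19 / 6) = -85207 / 6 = -14201.17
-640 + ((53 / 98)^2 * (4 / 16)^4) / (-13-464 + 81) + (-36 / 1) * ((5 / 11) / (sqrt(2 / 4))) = -623113669369 / 973615104-180 * sqrt(2) / 11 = -663.14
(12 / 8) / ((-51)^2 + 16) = 3 / 5234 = 0.00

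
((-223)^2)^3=122978496247489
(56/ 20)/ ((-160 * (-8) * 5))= 0.00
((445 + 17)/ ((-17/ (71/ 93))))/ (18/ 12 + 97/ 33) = -721644/ 154411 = -4.67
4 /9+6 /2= 31 /9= 3.44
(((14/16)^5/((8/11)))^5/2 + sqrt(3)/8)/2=0.15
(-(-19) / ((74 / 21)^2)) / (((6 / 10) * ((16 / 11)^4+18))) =204461565 / 1802009224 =0.11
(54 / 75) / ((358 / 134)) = 0.27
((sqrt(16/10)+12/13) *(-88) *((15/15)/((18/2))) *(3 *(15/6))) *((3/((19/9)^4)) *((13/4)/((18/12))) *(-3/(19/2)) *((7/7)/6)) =2886840/2476099+1250964 *sqrt(10)/2476099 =2.76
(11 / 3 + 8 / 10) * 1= 67 / 15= 4.47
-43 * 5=-215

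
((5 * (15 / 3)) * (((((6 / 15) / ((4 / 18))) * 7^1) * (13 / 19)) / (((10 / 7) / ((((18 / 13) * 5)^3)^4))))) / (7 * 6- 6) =1729880910946125000000000 / 34051047486703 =50802575504.37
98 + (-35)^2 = 1323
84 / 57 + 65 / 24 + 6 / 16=1039 / 228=4.56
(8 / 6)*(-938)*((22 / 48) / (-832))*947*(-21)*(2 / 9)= -34199011 / 11232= -3044.78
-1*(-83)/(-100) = -83/100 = -0.83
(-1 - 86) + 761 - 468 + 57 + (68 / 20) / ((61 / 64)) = 81303 / 305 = 266.57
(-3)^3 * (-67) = 1809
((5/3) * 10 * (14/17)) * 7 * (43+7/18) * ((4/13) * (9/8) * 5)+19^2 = 5022968/663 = 7576.12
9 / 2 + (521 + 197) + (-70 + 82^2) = 14753 / 2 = 7376.50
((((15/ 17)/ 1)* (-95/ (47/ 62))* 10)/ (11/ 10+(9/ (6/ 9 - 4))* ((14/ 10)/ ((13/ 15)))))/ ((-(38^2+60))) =-14356875/ 63689888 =-0.23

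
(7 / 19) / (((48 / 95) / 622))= 10885 / 24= 453.54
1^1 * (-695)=-695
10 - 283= -273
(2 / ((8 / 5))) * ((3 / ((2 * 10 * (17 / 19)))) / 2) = 57 / 544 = 0.10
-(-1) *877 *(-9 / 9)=-877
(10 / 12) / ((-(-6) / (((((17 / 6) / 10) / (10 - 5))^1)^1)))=17 / 2160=0.01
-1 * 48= -48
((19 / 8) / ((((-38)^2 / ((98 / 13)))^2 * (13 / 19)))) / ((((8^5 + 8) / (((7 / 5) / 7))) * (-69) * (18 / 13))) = -2401 / 397366669140480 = -0.00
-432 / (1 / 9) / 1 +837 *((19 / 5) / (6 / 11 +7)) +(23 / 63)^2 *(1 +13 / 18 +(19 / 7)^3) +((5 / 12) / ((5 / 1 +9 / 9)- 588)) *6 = -6833186877173593 / 1972865829060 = -3463.58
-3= -3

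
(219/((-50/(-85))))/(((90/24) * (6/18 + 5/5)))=3723/50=74.46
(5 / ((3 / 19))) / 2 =95 / 6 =15.83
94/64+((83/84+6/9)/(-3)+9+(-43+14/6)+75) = 89209/2016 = 44.25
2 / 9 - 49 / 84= -13 / 36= -0.36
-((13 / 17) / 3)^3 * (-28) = 0.46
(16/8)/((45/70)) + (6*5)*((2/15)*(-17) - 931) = -251954/9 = -27994.89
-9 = -9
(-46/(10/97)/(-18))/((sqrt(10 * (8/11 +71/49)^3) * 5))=365981 * sqrt(129030)/269203500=0.49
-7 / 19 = -0.37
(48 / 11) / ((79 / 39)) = 1872 / 869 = 2.15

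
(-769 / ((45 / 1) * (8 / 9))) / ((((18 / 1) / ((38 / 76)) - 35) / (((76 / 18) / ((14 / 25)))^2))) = -34701125 / 31752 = -1092.88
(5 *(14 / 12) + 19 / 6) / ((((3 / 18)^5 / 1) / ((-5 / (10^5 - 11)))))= -349920 / 99989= -3.50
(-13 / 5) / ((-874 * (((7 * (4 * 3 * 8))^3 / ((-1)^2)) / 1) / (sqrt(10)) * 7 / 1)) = 0.00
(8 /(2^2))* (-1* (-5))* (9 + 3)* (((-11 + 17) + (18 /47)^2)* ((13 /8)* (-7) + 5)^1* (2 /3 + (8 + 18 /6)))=-121183650 /2209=-54859.05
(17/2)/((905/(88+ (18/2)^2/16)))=25313/28960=0.87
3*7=21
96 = 96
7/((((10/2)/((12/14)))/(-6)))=-36/5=-7.20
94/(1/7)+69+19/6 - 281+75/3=2845/6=474.17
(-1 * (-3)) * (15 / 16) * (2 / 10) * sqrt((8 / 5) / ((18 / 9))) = 9 * sqrt(5) / 40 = 0.50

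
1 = 1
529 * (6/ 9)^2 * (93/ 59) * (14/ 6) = 459172/ 531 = 864.73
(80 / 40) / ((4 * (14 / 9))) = 9 / 28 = 0.32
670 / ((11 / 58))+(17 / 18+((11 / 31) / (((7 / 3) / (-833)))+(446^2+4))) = 1241883091 / 6138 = 202326.99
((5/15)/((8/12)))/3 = 1/6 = 0.17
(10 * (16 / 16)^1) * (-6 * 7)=-420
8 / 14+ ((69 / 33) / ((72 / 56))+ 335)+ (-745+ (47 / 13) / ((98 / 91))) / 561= 7913903 / 23562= 335.88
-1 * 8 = -8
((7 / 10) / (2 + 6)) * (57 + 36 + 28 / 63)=5887 / 720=8.18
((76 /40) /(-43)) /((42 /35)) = -19 /516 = -0.04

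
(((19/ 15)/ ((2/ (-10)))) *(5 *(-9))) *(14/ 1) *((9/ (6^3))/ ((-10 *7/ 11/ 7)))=-1463/ 8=-182.88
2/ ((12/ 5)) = 0.83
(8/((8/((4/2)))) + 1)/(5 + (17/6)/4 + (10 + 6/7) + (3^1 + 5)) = 504/4127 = 0.12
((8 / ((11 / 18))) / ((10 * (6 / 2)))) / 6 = 0.07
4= 4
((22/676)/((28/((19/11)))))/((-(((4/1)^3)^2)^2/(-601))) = 11419/158779572224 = 0.00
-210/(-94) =105/47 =2.23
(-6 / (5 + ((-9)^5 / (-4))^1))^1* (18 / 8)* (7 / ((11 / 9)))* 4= -0.02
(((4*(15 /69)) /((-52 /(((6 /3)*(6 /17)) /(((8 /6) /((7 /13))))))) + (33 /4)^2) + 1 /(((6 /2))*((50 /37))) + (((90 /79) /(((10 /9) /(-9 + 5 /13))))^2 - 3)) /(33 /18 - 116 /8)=-70933481520269 /6268465392800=-11.32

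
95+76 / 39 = 3781 / 39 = 96.95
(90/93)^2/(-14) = -450/6727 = -0.07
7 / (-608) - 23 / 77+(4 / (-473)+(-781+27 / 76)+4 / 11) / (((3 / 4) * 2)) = -3143456555 / 6039264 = -520.50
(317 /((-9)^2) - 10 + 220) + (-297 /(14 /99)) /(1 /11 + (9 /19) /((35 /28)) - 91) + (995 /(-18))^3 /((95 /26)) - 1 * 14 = -843954403284697 /18345040056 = -46004.50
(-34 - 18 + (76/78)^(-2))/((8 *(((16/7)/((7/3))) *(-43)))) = 3604783/23843328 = 0.15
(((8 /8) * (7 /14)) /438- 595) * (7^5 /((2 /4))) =-8760127733 /438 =-20000291.63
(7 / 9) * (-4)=-28 / 9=-3.11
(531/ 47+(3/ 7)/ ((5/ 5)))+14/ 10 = 21593/ 1645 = 13.13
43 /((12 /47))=2021 /12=168.42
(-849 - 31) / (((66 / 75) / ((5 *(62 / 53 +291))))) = -77425000 / 53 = -1460849.06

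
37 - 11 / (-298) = 11037 / 298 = 37.04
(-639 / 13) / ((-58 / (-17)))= -10863 / 754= -14.41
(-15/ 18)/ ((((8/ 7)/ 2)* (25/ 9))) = -21/ 40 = -0.52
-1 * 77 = -77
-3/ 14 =-0.21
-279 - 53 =-332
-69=-69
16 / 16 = 1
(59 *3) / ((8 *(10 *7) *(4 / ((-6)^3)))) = -4779 / 280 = -17.07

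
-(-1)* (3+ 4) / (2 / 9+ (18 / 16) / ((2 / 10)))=504 / 421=1.20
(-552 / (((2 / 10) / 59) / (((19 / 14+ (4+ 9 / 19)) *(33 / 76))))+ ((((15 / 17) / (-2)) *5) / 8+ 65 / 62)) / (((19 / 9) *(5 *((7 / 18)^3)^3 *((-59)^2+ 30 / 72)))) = -55147.25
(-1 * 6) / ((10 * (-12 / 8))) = 2 / 5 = 0.40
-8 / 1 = -8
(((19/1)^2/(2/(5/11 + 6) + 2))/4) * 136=435727/82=5313.74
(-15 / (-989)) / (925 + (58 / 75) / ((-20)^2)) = 225000 / 13722403681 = 0.00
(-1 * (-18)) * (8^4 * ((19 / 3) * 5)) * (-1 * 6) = -14008320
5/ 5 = 1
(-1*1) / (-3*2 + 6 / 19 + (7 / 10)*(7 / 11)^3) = 252890 / 1391861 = 0.18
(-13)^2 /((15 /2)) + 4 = 398 /15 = 26.53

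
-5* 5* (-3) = 75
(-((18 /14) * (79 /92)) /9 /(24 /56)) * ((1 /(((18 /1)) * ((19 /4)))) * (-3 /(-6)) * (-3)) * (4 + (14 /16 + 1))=3713 /125856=0.03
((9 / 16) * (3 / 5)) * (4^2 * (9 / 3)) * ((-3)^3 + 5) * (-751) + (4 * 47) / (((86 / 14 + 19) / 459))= 59639463 / 220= 271088.47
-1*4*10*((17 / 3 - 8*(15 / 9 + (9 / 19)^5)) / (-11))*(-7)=16342886840 / 81711267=200.01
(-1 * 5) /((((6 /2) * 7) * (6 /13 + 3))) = -13 /189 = -0.07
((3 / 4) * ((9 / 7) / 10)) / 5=27 / 1400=0.02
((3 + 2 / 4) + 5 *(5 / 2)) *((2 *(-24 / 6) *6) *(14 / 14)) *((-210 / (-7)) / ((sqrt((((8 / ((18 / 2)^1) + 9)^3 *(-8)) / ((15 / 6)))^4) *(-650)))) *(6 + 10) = 382637520 / 6460756782493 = 0.00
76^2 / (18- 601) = -5776 / 583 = -9.91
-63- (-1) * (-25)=-88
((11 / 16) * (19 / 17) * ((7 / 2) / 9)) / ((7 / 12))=209 / 408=0.51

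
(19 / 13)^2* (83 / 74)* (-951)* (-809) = 23052303717 / 12506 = 1843299.51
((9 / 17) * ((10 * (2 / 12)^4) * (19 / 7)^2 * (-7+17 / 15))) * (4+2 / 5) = -87362 / 112455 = -0.78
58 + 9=67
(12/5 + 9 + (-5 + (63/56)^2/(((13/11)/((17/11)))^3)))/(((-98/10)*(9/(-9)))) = 6489221/6889792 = 0.94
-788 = -788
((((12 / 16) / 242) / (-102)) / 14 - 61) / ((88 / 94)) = -1321021903 / 20273792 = -65.16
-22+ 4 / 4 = -21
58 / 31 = 1.87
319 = 319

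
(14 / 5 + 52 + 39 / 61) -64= -2611 / 305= -8.56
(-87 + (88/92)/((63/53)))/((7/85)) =-10616245/10143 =-1046.66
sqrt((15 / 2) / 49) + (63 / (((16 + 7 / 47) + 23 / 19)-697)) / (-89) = 56259 / 54015791 + sqrt(30) / 14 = 0.39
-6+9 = 3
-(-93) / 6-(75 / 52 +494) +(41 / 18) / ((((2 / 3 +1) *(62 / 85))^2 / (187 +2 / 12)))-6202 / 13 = -400906429 / 599664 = -668.55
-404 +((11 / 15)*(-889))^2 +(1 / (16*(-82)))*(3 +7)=62672888171 / 147600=424613.06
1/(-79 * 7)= -1/553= -0.00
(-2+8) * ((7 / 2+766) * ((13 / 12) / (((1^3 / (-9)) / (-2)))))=180063 / 2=90031.50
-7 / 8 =-0.88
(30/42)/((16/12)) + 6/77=0.61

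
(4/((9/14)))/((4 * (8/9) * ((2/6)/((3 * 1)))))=63/4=15.75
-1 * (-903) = 903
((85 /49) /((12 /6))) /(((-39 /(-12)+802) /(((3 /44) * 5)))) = 0.00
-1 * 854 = -854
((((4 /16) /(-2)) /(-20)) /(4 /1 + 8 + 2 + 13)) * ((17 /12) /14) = 17 /725760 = 0.00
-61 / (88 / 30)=-915 / 44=-20.80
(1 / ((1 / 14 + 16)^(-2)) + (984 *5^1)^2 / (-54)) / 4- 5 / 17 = -4478303485 / 39984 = -112002.39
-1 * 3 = -3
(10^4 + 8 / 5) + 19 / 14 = 700207 / 70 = 10002.96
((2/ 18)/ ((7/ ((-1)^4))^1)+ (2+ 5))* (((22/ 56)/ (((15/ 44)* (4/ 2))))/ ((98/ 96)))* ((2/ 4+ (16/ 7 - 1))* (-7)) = -1069640/ 21609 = -49.50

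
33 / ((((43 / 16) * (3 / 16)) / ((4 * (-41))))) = -461824 / 43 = -10740.09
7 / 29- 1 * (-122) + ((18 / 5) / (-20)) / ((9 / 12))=88451 / 725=122.00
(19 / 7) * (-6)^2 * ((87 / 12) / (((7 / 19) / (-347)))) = -32694687 / 49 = -667238.51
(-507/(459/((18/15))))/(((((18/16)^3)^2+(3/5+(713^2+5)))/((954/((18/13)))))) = -0.00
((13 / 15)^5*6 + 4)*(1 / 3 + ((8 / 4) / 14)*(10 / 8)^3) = 722217889 / 170100000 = 4.25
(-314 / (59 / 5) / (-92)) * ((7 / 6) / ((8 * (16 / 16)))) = 5495 / 130272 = 0.04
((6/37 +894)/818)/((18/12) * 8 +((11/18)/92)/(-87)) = 2383239024/26162732449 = 0.09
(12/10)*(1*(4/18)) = 4/15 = 0.27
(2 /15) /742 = 1 /5565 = 0.00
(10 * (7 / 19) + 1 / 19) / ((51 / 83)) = 5893 / 969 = 6.08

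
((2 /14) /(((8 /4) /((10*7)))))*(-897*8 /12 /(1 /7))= -20930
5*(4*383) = 7660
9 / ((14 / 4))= 18 / 7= 2.57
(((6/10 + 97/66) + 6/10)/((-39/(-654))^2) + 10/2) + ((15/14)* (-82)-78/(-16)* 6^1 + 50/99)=1634099893/2342340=697.64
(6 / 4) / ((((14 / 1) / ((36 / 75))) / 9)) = 81 / 175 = 0.46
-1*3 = -3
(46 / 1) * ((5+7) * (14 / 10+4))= 14904 / 5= 2980.80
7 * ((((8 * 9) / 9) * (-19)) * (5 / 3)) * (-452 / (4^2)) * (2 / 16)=75145 / 12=6262.08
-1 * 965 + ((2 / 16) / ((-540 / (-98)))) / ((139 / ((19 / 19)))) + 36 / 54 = -289531391 / 300240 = -964.33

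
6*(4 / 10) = 12 / 5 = 2.40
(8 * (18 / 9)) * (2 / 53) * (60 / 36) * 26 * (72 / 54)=16640 / 477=34.88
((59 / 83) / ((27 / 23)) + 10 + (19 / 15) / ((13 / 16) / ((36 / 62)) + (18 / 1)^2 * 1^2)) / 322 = 11140709609 / 338124657150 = 0.03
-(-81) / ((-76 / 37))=-39.43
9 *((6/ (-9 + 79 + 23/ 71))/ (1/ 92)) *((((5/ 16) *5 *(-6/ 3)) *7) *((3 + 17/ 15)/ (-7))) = 4556070/ 4993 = 912.49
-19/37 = -0.51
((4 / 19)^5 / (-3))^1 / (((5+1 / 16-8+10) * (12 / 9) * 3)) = -4096 / 839397561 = -0.00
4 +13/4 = 29/4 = 7.25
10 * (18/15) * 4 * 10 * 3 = 1440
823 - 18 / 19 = 15619 / 19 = 822.05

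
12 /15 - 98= -486 /5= -97.20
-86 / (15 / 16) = -91.73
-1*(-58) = 58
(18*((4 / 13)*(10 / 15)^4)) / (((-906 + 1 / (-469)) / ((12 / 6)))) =-120064 / 49715055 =-0.00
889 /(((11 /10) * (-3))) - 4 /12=-269.73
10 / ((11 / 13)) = 130 / 11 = 11.82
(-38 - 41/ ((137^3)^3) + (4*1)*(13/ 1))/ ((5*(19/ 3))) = 714059489034032566911/ 1615134558529359377815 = 0.44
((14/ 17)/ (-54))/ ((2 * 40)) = -7/ 36720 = -0.00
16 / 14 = 8 / 7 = 1.14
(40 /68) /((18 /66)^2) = 1210 /153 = 7.91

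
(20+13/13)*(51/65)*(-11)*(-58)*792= 8325723.32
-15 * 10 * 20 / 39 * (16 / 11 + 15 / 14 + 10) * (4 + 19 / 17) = -83911500 / 17017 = -4931.04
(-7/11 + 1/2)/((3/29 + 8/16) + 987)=-87/630091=-0.00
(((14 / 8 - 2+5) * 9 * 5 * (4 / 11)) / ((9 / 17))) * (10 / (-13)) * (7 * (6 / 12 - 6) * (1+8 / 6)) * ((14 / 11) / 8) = 2769725 / 1716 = 1614.06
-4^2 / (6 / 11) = -88 / 3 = -29.33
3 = 3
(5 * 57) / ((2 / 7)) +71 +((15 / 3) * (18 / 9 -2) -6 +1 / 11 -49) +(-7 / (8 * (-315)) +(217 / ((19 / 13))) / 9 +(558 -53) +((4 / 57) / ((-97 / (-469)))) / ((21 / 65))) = 11211187013 / 7298280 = 1536.14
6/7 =0.86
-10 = -10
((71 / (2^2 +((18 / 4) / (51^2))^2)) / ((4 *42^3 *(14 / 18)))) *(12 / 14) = 5929991 / 89839263836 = 0.00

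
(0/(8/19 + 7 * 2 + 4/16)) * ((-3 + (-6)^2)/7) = 0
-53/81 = -0.65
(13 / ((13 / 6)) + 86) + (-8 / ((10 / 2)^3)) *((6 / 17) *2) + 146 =505654 / 2125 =237.95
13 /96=0.14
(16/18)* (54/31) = 48/31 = 1.55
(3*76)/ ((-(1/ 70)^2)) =-1117200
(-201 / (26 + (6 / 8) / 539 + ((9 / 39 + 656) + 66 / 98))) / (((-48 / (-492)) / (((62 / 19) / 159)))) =-1193390198 / 19274462353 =-0.06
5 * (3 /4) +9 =51 /4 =12.75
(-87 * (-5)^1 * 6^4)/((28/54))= 7610760/7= 1087251.43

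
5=5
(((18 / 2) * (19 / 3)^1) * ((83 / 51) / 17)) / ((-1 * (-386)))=1577 / 111554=0.01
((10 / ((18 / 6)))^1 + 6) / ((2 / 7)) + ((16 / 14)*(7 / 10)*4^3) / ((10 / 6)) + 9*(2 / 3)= 5204 / 75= 69.39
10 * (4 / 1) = 40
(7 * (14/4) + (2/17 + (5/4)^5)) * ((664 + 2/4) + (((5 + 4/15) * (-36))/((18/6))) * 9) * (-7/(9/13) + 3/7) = -9372797071/365568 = -25639.00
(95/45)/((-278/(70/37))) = -665/46287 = -0.01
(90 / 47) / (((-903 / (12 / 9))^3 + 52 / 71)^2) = 1858314240 / 93641547798460405698006167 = 0.00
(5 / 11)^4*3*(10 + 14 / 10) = 21375 / 14641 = 1.46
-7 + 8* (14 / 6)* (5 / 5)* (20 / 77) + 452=14845 / 33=449.85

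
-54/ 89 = -0.61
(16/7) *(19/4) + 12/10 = 422/35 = 12.06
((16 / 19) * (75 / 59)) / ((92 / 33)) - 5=-119015 / 25783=-4.62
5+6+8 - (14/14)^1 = 18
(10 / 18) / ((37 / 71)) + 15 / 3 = 2020 / 333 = 6.07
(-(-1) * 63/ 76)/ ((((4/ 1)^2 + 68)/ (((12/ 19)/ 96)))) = 3/ 46208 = 0.00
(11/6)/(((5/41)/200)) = 9020/3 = 3006.67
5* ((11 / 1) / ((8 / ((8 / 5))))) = 11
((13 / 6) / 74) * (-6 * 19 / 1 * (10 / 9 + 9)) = -33.75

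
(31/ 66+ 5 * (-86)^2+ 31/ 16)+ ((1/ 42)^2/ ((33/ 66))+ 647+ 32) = 2923127869/ 77616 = 37661.41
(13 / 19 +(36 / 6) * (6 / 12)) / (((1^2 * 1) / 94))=6580 / 19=346.32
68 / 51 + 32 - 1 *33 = 1 / 3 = 0.33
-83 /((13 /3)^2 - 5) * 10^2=-18675 /31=-602.42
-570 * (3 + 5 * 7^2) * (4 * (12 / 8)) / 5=-169632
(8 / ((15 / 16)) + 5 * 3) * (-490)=-34594 / 3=-11531.33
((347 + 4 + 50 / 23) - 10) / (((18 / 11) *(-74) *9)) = -9647 / 30636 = -0.31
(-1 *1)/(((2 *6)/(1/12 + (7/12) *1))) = -1/18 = -0.06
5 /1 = 5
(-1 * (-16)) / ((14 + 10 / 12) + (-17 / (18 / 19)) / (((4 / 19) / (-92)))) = 144 / 70709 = 0.00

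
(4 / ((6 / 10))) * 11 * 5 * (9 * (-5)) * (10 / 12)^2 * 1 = -11458.33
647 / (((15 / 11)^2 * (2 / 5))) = 78287 / 90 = 869.86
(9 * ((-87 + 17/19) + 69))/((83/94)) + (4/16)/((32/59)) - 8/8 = -35302413/201856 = -174.89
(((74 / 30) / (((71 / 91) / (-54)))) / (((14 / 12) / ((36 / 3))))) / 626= -311688 / 111115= -2.81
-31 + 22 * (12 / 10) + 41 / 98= -2049 / 490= -4.18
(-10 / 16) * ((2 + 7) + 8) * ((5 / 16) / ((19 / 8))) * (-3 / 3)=1.40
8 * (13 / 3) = 104 / 3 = 34.67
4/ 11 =0.36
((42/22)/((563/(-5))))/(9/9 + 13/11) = -35/4504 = -0.01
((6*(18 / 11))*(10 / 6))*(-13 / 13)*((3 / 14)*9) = -2430 / 77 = -31.56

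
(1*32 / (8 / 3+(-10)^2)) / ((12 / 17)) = 34 / 77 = 0.44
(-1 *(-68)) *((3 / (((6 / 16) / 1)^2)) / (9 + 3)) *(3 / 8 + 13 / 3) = 15368 / 27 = 569.19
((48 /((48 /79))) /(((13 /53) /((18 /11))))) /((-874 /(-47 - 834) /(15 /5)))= 99596169 /62491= 1593.77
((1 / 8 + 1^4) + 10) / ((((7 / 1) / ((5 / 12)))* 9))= 445 / 6048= 0.07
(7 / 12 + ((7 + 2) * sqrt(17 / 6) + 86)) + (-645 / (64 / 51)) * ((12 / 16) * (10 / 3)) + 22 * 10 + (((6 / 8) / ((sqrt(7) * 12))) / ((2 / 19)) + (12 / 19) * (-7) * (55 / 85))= -121704947 / 124032 + 19 * sqrt(7) / 224 + 3 * sqrt(102) / 2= -965.86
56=56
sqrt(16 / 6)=2 * sqrt(6) / 3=1.63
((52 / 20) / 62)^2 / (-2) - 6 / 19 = -1156411 / 3651800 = -0.32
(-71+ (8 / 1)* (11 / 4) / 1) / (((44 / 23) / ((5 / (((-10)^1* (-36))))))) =-1127 / 3168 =-0.36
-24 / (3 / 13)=-104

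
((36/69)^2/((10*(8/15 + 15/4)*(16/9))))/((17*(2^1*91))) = 243/210319291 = 0.00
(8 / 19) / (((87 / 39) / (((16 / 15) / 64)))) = 26 / 8265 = 0.00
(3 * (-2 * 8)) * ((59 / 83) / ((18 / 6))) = -944 / 83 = -11.37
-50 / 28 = -25 / 14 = -1.79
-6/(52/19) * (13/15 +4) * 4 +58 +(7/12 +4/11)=139597/8580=16.27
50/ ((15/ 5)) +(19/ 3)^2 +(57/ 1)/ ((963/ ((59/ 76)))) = 218885/ 3852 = 56.82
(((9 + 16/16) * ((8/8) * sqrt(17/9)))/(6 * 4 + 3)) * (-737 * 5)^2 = 135792250 * sqrt(17)/81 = 6912170.25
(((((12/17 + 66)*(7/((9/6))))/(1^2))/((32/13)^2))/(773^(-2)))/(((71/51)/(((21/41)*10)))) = 42083910704745/372608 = 112944195.25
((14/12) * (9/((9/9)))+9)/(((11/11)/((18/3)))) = 117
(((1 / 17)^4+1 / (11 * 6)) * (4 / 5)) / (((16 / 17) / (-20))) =-83587 / 324258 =-0.26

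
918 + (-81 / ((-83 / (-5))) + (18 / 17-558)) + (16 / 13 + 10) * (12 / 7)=48205851 / 128401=375.43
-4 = -4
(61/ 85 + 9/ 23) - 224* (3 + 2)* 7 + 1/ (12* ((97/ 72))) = -1486516374/ 189635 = -7838.83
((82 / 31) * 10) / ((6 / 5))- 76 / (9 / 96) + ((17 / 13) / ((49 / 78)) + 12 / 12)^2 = -779.13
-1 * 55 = -55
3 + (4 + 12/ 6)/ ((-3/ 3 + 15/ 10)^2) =27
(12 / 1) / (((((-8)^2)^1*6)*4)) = 1 / 128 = 0.01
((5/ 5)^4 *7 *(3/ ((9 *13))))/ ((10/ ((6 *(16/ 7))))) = 16/ 65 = 0.25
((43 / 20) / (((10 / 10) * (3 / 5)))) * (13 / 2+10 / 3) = 2537 / 72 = 35.24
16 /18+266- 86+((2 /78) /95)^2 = 827688767 /4575675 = 180.89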